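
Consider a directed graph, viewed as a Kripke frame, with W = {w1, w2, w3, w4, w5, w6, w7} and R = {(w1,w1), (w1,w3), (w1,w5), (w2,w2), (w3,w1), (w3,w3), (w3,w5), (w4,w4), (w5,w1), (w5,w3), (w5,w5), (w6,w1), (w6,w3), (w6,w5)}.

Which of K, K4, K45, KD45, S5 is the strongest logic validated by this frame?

Transitive (axiom 4): yes — every two-step R-path is closed by a direct edge.
Euclidean (axiom 5): yes — any two successors of a common world are R-related.
Serial (axiom D): no — w7 has no R-successor.
Reflexive (axiom T): no — w6 is not related to itself.
So F validates K, K4, K45; KD45 would additionally require R to be serial. The strongest is K45.

K45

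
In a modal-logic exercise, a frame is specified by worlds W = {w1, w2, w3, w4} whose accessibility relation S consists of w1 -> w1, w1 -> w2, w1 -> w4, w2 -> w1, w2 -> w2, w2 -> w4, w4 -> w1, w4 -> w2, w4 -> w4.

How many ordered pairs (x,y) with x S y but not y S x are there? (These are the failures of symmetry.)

0

S is symmetric; there are no such tuples.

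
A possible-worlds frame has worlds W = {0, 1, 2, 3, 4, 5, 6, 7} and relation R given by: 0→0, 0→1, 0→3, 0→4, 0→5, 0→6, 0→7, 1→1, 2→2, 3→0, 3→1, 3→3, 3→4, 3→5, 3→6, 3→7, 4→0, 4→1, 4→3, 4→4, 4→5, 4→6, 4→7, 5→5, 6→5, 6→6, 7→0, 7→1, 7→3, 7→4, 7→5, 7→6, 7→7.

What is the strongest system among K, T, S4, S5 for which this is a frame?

S4

Reflexive (axiom T): yes — every world is R-related to itself.
Transitive (axiom 4): yes — every two-step R-path is closed by a direct edge.
Euclidean (axiom 5): no — 0 R 1 and 0 R 3, but not 1 R 3.
So F validates K, T, S4; S5 would additionally require R to be Euclidean. The strongest is S4.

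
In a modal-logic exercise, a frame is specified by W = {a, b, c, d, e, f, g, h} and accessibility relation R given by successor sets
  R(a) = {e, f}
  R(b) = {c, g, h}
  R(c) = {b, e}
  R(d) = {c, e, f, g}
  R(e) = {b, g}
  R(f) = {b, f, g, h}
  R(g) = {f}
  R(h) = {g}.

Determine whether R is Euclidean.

Euclidean: no — a R e and a R f, but not e R f.

No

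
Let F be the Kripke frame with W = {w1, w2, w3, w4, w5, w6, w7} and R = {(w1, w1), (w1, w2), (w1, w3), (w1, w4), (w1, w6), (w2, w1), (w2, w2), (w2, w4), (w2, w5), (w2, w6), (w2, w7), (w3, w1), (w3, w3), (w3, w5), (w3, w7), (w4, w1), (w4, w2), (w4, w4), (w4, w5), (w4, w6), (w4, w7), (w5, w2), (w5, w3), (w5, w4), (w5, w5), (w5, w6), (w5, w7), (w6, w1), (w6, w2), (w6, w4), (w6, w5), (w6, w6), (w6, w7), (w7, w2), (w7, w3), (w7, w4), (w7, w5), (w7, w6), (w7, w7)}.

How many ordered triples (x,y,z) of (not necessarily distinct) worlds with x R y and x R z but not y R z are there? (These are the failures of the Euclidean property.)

34

Enumerating: (w1,w2,w3), (w1,w3,w2), (w1,w3,w4), (w1,w3,w6), (w1,w4,w3), (w1,w6,w3), (w2,w1,w5), (w2,w1,w7), (w2,w5,w1), (w2,w7,w1), (w3,w1,w5), (w3,w1,w7), … and 22 more.
Total: 34.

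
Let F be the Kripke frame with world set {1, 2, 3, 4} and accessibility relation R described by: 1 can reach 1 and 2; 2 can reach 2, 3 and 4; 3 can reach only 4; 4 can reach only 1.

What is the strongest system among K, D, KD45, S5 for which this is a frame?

D

Serial (axiom D): yes — every world has a successor (e.g. 1 R 1).
Euclidean (axiom 5): no — 2 R 4 and 2 R 3, but not 4 R 3.
Transitive (axiom 4): no — 1 R 2 and 2 R 3, but not 1 R 3.
Reflexive (axiom T): no — 3 is not related to itself.
So F validates K, D; KD45 would additionally require R to be Euclidean and transitive. The strongest is D.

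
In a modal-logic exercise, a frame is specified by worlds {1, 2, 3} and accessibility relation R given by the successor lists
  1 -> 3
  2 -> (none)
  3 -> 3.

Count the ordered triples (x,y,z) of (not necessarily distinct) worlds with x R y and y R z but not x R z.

R is transitive; there are no such tuples.

0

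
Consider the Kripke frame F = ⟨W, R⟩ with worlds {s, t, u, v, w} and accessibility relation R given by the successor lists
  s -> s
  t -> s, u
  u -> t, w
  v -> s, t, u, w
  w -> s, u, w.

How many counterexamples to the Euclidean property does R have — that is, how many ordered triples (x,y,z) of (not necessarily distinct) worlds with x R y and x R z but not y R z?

18

Enumerating: (t,s,u), (t,u,s), (t,u,u), (u,t,t), (u,t,w), (u,w,t), (v,s,t), (v,s,u), (v,s,w), (v,t,t), (v,t,w), (v,u,s), (v,u,u), (v,w,t), (w,s,u), (w,s,w), (w,u,s), (w,u,u).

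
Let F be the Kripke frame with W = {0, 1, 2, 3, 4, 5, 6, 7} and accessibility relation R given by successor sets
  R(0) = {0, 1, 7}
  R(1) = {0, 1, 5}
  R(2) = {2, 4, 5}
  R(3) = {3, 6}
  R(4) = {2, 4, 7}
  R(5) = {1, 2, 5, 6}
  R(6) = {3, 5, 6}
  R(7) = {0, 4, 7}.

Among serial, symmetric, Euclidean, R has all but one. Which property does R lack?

Serial: yes — every world has a successor (e.g. 0 R 0).
Symmetric: yes — every pair in R has its reverse in R.
Euclidean: no — 0 R 1 and 0 R 7, but not 1 R 7.
Only Euclidean fails.

Euclidean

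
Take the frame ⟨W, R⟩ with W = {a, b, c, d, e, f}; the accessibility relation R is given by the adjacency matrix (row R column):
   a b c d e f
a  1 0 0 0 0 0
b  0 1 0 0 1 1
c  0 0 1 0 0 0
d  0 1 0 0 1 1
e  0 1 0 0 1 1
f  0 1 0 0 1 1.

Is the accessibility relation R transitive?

Yes

Transitive: yes — every two-step R-path is closed by a direct edge.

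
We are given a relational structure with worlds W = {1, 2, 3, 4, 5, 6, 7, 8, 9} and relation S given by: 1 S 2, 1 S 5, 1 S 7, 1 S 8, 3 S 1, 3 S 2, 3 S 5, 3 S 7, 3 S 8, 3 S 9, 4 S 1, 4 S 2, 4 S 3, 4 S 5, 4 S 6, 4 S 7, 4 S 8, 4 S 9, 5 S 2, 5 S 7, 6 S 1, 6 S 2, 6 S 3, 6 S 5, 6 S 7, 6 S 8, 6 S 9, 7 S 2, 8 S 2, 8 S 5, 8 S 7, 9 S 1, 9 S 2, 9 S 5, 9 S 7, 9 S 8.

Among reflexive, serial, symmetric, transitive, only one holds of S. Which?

Reflexive: no — 1 is not related to itself.
Serial: no — 2 has no S-successor.
Symmetric: no — 1 S 2 but not 2 S 1.
Transitive: yes — every two-step S-path is closed by a direct edge.
Only transitive holds.

transitive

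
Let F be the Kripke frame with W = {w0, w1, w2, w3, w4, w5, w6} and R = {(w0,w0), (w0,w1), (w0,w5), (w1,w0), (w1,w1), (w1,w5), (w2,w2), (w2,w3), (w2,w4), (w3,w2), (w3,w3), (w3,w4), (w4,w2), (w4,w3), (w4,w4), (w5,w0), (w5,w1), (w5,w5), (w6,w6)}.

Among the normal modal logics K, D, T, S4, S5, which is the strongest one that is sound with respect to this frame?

Serial (axiom D): yes — every world has a successor (e.g. w0 R w0).
Reflexive (axiom T): yes — every world is R-related to itself.
Transitive (axiom 4): yes — every two-step R-path is closed by a direct edge.
Euclidean (axiom 5): yes — any two successors of a common world are R-related.
So F validates K, D, T, S4, S5. The strongest is S5.

S5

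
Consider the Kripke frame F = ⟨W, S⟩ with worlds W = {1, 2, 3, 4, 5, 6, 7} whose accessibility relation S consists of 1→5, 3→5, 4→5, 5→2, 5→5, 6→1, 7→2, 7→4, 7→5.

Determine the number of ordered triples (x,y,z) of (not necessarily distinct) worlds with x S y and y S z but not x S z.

Enumerating: (1,5,2), (3,5,2), (4,5,2), (6,1,5).

4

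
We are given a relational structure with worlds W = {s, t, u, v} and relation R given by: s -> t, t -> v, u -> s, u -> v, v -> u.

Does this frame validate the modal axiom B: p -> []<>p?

No

The schema B characterises exactly the symmetric frames.
Symmetric: no — s R t but not t R s.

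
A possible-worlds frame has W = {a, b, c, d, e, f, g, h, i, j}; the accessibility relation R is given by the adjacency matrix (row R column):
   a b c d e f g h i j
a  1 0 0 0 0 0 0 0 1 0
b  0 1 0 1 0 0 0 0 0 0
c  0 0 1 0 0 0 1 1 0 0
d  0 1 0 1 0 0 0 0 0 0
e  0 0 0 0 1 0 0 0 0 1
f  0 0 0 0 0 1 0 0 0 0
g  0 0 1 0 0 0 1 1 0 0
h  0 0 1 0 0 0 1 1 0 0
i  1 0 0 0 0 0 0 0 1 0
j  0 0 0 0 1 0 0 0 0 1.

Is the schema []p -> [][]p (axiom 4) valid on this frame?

The schema 4 characterises exactly the transitive frames.
Transitive: yes — every two-step R-path is closed by a direct edge.

Yes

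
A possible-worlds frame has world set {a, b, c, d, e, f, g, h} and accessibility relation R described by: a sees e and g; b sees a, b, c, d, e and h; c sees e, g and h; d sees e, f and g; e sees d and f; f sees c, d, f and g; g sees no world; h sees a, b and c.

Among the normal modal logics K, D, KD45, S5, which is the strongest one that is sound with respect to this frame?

Serial (axiom D): no — g has no R-successor.
Euclidean (axiom 5): no — a R e and a R g, but not e R g.
Transitive (axiom 4): no — a R e and e R d, but not a R d.
Reflexive (axiom T): no — a is not related to itself.
So F validates K; D would additionally require R to be serial. The strongest is K.

K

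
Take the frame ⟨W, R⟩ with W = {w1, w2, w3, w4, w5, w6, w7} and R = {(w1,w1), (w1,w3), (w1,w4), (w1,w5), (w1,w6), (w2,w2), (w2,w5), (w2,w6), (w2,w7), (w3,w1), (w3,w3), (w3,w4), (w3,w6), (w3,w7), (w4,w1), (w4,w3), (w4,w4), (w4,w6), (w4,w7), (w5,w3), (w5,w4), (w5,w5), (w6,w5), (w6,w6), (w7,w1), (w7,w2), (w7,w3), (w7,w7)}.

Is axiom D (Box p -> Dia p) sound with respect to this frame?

Yes

Axiom D corresponds to the accessibility relation being serial.
Serial: yes — every world has a successor (e.g. w1 R w1).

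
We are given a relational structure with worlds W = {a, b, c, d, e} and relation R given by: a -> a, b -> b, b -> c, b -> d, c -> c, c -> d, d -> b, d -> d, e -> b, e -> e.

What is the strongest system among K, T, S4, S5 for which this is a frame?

Reflexive (axiom T): yes — every world is R-related to itself.
Transitive (axiom 4): no — c R d and d R b, but not c R b.
Euclidean (axiom 5): no — b R d and b R c, but not d R c.
So F validates K, T; S4 would additionally require R to be transitive. The strongest is T.

T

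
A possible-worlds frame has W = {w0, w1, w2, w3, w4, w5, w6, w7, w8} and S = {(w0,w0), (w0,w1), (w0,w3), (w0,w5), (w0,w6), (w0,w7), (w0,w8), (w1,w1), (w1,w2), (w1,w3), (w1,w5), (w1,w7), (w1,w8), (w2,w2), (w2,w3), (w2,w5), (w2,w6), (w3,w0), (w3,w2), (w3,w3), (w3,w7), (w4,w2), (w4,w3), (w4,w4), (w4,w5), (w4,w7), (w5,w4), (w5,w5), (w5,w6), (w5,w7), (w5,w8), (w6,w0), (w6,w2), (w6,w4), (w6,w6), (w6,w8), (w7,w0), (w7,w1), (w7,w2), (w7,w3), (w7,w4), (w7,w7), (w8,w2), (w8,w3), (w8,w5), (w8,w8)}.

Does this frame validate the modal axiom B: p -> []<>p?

No

Axiom B corresponds to the accessibility relation being symmetric.
Symmetric: no — w0 S w1 but not w1 S w0.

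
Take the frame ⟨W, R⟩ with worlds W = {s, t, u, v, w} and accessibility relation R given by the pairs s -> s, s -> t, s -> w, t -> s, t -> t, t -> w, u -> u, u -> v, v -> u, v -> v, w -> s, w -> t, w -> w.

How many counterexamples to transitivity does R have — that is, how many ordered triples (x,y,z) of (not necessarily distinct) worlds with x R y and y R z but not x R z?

0

R is transitive; there are no such tuples.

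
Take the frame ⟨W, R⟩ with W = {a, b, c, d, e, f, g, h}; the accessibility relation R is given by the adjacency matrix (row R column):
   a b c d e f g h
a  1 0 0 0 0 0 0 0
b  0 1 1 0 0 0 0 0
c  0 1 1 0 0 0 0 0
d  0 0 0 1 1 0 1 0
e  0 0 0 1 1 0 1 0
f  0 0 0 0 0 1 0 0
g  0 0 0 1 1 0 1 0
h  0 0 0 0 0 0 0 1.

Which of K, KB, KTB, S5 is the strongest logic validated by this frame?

Symmetric (axiom B): yes — every pair in R has its reverse in R.
Reflexive (axiom T): yes — every world is R-related to itself.
Euclidean (axiom 5): yes — any two successors of a common world are R-related.
So F validates K, KB, KTB, S5. The strongest is S5.

S5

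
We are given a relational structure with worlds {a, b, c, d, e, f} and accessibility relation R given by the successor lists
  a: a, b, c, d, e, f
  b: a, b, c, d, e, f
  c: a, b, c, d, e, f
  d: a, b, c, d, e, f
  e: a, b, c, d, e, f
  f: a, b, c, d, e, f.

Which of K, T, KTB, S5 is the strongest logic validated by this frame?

Reflexive (axiom T): yes — every world is R-related to itself.
Symmetric (axiom B): yes — every pair in R has its reverse in R.
Euclidean (axiom 5): yes — any two successors of a common world are R-related.
So F validates K, T, KTB, S5. The strongest is S5.

S5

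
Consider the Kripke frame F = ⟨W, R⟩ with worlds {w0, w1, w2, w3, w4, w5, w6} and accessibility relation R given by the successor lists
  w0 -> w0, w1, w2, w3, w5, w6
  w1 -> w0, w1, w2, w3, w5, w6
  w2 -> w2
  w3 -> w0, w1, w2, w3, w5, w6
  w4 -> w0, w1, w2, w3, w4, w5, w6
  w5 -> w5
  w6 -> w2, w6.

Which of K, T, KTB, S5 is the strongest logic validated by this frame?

T

Reflexive (axiom T): yes — every world is R-related to itself.
Symmetric (axiom B): no — w0 R w2 but not w2 R w0.
Euclidean (axiom 5): no — w0 R w2 and w0 R w1, but not w2 R w1.
So F validates K, T; KTB would additionally require R to be symmetric. The strongest is T.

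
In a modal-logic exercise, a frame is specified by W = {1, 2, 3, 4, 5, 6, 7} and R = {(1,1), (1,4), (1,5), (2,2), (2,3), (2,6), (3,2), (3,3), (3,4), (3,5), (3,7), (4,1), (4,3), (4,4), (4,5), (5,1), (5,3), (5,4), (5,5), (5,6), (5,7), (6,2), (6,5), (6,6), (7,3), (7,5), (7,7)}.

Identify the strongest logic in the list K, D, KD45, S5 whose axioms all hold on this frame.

Serial (axiom D): yes — every world has a successor (e.g. 1 R 1).
Euclidean (axiom 5): no — 2 R 3 and 2 R 6, but not 3 R 6.
Transitive (axiom 4): no — 1 R 4 and 4 R 3, but not 1 R 3.
Reflexive (axiom T): yes — every world is R-related to itself.
So F validates K, D; KD45 would additionally require R to be Euclidean and transitive. The strongest is D.

D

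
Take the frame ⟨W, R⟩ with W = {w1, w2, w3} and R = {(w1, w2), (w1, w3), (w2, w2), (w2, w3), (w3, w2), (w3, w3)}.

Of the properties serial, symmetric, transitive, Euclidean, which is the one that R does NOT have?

symmetric

Serial: yes — every world has a successor (e.g. w1 R w2).
Symmetric: no — w1 R w2 but not w2 R w1.
Transitive: yes — every two-step R-path is closed by a direct edge.
Euclidean: yes — any two successors of a common world are R-related.
Only symmetric fails.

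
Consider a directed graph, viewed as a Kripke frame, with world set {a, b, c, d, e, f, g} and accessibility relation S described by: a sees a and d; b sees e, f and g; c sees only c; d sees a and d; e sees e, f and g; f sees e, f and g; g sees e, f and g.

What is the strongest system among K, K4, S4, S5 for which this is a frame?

Transitive (axiom 4): yes — every two-step S-path is closed by a direct edge.
Reflexive (axiom T): no — b is not related to itself.
Euclidean (axiom 5): yes — any two successors of a common world are S-related.
So F validates K, K4; S4 would additionally require S to be reflexive. The strongest is K4.

K4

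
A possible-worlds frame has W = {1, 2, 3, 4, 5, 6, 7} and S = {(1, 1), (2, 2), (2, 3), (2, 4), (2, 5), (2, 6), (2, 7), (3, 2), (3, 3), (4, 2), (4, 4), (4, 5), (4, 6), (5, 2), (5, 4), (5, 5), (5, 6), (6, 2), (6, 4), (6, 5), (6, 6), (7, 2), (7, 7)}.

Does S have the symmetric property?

Yes

Symmetric: yes — every pair in S has its reverse in S.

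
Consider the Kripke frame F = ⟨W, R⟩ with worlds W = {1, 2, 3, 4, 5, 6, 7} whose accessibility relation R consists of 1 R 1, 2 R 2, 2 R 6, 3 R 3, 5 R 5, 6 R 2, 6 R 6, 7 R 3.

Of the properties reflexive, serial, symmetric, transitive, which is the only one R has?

Reflexive: no — 4 is not related to itself.
Serial: no — 4 has no R-successor.
Symmetric: no — 7 R 3 but not 3 R 7.
Transitive: yes — every two-step R-path is closed by a direct edge.
Only transitive holds.

transitive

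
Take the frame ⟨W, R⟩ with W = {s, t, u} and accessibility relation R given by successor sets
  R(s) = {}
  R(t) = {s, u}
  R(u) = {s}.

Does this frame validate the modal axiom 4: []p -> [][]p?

The schema 4 characterises exactly the transitive frames.
Transitive: yes — every two-step R-path is closed by a direct edge.

Yes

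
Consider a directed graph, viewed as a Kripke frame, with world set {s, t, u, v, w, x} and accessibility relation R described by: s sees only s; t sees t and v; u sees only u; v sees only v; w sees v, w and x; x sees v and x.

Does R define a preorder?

Yes

Reflexive: yes — every world is R-related to itself.
Transitive: yes — every two-step R-path is closed by a direct edge.
So R is a preorder.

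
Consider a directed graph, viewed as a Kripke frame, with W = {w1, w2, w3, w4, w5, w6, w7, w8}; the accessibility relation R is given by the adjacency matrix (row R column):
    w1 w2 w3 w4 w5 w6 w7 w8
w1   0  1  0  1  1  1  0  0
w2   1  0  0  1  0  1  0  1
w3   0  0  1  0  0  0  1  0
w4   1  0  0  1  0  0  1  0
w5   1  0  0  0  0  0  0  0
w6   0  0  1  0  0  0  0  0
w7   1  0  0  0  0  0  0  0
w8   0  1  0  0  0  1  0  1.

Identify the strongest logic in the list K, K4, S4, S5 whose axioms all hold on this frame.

K

Transitive (axiom 4): no — w1 R w2 and w2 R w8, but not w1 R w8.
Reflexive (axiom T): no — w1 is not related to itself.
Euclidean (axiom 5): no — w1 R w2 and w1 R w5, but not w2 R w5.
So F validates K; K4 would additionally require R to be transitive. The strongest is K.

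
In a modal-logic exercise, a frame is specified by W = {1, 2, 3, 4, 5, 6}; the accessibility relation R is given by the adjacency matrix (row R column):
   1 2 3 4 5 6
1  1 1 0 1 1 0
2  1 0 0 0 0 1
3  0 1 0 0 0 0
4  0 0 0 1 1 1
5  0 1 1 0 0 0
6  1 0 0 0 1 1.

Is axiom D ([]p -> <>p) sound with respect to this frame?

Yes

The schema D characterises exactly the serial frames.
Serial: yes — every world has a successor (e.g. 1 R 1).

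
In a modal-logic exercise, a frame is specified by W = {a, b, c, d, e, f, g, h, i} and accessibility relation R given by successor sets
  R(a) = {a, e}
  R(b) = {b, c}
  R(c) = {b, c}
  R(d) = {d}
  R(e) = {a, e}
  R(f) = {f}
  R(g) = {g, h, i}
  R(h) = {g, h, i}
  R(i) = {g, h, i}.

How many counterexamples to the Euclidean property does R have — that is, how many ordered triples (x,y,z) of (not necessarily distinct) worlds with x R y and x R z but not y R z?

R is Euclidean; there are no such tuples.

0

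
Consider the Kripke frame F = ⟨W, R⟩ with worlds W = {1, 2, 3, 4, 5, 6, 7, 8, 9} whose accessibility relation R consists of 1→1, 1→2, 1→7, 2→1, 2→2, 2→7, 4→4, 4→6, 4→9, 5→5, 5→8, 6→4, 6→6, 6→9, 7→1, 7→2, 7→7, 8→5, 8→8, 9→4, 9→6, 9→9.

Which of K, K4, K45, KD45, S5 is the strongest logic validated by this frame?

Transitive (axiom 4): yes — every two-step R-path is closed by a direct edge.
Euclidean (axiom 5): yes — any two successors of a common world are R-related.
Serial (axiom D): no — 3 has no R-successor.
Reflexive (axiom T): no — 3 is not related to itself.
So F validates K, K4, K45; KD45 would additionally require R to be serial. The strongest is K45.

K45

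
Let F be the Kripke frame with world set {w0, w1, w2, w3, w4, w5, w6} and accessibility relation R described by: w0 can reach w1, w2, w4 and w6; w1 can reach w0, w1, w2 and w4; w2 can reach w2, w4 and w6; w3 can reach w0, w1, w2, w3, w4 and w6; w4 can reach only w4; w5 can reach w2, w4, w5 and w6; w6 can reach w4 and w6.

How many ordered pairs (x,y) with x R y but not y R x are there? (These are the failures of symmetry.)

Enumerating: (w0,w2), (w0,w4), (w0,w6), (w1,w2), (w1,w4), (w2,w4), (w2,w6), (w3,w0), (w3,w1), (w3,w2), (w3,w4), (w3,w6), (w5,w2), (w5,w4), (w5,w6), (w6,w4).

16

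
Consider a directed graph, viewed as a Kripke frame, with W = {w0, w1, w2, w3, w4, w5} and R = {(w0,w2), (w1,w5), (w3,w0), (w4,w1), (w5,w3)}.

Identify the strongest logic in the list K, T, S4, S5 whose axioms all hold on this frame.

Reflexive (axiom T): no — w0 is not related to itself.
Transitive (axiom 4): no — w1 R w5 and w5 R w3, but not w1 R w3.
Euclidean (axiom 5): no — w0 R w2 and w0 R w2, but not w2 R w2.
So F validates K; T would additionally require R to be reflexive. The strongest is K.

K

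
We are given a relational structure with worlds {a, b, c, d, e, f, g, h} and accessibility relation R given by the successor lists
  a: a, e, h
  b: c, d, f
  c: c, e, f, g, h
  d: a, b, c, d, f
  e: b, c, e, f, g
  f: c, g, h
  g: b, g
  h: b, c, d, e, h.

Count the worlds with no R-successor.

0

R is serial; there are no such worlds.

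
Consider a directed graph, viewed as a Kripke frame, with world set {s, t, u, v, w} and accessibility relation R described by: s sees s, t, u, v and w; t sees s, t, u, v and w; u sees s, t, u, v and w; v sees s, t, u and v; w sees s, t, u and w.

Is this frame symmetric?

Yes

Symmetric: yes — every pair in R has its reverse in R.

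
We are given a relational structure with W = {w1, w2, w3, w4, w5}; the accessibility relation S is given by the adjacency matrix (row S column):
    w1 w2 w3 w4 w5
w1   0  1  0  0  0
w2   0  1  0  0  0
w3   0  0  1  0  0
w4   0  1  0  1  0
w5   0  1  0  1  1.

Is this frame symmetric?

No

Symmetric: no — w1 S w2 but not w2 S w1.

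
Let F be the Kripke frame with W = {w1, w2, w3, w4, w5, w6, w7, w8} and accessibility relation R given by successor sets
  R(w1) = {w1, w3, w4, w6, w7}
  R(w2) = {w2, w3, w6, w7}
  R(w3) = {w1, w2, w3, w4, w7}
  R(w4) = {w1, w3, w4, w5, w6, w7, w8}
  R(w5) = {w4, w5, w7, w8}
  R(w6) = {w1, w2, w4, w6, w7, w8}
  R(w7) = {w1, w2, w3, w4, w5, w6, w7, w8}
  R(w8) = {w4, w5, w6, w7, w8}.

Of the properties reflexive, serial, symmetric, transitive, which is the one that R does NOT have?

Reflexive: yes — every world is R-related to itself.
Serial: yes — every world has a successor (e.g. w1 R w1).
Symmetric: yes — every pair in R has its reverse in R.
Transitive: no — w1 R w3 and w3 R w2, but not w1 R w2.
Only transitive fails.

transitive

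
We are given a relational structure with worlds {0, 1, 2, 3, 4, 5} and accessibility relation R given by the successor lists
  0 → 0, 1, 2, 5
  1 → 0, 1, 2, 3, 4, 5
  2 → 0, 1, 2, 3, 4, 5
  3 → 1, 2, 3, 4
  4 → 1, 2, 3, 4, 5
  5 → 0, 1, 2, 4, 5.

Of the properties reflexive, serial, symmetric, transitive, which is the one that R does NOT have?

transitive

Reflexive: yes — every world is R-related to itself.
Serial: yes — every world has a successor (e.g. 0 R 0).
Symmetric: yes — every pair in R has its reverse in R.
Transitive: no — 0 R 1 and 1 R 3, but not 0 R 3.
Only transitive fails.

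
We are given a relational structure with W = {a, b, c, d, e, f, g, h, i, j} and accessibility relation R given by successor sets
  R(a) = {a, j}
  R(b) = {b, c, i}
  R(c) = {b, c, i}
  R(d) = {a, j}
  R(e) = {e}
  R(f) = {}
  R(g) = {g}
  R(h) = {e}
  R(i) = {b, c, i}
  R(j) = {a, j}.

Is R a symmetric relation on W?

Symmetric: no — d R a but not a R d.

No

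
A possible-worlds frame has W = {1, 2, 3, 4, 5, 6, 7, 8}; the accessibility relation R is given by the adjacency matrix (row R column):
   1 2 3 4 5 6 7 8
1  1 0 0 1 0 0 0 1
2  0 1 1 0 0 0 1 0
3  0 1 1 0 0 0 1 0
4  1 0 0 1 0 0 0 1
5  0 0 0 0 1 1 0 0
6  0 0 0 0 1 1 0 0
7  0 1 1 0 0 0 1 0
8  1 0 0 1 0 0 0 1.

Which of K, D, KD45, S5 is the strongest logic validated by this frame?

Serial (axiom D): yes — every world has a successor (e.g. 1 R 1).
Euclidean (axiom 5): yes — any two successors of a common world are R-related.
Transitive (axiom 4): yes — every two-step R-path is closed by a direct edge.
Reflexive (axiom T): yes — every world is R-related to itself.
So F validates K, D, KD45, S5. The strongest is S5.

S5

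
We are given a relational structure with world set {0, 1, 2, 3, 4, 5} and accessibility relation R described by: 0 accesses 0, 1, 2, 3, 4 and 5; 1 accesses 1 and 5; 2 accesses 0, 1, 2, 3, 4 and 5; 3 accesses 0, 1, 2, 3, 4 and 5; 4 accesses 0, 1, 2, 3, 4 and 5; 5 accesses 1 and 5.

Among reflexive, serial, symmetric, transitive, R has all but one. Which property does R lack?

symmetric

Reflexive: yes — every world is R-related to itself.
Serial: yes — every world has a successor (e.g. 0 R 0).
Symmetric: no — 0 R 1 but not 1 R 0.
Transitive: yes — every two-step R-path is closed by a direct edge.
Only symmetric fails.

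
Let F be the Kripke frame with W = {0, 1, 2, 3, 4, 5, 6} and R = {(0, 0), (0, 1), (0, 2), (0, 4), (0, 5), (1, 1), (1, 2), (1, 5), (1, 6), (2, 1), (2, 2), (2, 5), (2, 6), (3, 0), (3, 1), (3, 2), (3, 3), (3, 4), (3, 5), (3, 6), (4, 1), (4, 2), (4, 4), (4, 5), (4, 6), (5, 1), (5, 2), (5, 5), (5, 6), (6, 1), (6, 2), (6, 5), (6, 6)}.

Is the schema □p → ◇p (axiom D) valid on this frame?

By correspondence theory, D is valid on a frame iff R is serial.
Serial: yes — every world has a successor (e.g. 0 R 0).

Yes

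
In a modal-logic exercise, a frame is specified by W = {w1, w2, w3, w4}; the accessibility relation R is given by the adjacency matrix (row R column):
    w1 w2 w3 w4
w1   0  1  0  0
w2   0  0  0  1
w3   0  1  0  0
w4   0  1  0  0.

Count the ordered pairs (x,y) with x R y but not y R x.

2

Enumerating: (w1,w2), (w3,w2).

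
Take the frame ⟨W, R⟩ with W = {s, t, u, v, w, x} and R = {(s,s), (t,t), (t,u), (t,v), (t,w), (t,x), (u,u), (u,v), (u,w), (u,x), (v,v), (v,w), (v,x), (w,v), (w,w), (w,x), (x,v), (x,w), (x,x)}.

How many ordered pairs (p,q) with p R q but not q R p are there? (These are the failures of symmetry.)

Enumerating: (t,u), (t,v), (t,w), (t,x), (u,v), (u,w), (u,x).

7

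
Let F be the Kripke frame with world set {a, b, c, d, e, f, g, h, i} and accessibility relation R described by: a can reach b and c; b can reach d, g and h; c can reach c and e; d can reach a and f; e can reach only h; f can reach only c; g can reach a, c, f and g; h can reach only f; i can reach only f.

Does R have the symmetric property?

Symmetric: no — a R b but not b R a.

No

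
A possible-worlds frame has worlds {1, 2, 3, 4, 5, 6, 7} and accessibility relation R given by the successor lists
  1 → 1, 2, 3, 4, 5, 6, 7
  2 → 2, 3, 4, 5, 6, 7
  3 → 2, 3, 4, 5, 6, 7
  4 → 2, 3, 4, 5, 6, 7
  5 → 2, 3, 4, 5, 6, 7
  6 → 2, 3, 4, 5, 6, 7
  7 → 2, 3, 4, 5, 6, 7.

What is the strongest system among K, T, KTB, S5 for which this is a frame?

Reflexive (axiom T): yes — every world is R-related to itself.
Symmetric (axiom B): no — 1 R 2 but not 2 R 1.
Euclidean (axiom 5): no — 1 R 2 and 1 R 1, but not 2 R 1.
So F validates K, T; KTB would additionally require R to be symmetric. The strongest is T.

T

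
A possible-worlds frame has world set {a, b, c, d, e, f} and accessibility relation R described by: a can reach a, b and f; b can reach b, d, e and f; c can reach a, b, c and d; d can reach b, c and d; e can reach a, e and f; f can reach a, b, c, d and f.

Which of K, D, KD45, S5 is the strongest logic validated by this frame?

Serial (axiom D): yes — every world has a successor (e.g. a R a).
Euclidean (axiom 5): no — b R d and b R e, but not d R e.
Transitive (axiom 4): no — a R b and b R d, but not a R d.
Reflexive (axiom T): yes — every world is R-related to itself.
So F validates K, D; KD45 would additionally require R to be Euclidean and transitive. The strongest is D.

D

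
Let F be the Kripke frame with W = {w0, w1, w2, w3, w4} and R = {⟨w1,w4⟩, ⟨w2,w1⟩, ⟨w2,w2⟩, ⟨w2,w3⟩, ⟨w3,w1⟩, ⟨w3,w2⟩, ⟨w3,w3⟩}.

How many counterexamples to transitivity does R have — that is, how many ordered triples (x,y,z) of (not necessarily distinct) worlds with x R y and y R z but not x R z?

2

Enumerating: (w2,w1,w4), (w3,w1,w4).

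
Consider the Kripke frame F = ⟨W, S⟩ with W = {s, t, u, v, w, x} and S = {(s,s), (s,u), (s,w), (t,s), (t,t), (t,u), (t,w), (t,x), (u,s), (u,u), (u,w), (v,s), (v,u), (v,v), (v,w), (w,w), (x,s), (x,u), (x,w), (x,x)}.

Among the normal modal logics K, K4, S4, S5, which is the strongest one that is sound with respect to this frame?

Transitive (axiom 4): yes — every two-step S-path is closed by a direct edge.
Reflexive (axiom T): yes — every world is S-related to itself.
Euclidean (axiom 5): no — s S w and s S u, but not w S u.
So F validates K, K4, S4; S5 would additionally require S to be Euclidean. The strongest is S4.

S4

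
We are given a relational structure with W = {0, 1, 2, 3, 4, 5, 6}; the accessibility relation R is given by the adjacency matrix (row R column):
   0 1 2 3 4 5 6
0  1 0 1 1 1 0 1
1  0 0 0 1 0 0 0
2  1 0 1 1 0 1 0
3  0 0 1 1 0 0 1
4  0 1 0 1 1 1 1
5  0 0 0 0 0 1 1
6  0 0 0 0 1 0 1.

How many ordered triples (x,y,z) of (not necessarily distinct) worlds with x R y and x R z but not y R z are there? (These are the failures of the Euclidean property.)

Enumerating: (0,2,4), (0,2,6), (0,3,0), (0,3,4), (0,4,0), (0,4,2), (0,6,0), (0,6,2), (0,6,3), (2,0,5), (2,3,0), (2,3,5), … and 20 more.
Total: 32.

32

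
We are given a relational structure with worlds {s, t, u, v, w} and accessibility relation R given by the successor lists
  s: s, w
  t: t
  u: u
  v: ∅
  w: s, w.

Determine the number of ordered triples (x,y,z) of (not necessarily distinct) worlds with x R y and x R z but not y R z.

0

R is Euclidean; there are no such tuples.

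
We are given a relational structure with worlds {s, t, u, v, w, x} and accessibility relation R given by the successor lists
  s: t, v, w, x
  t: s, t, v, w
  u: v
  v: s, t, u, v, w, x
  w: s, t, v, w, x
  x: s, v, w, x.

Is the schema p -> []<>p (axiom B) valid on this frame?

Axiom B corresponds to the accessibility relation being symmetric.
Symmetric: yes — every pair in R has its reverse in R.

Yes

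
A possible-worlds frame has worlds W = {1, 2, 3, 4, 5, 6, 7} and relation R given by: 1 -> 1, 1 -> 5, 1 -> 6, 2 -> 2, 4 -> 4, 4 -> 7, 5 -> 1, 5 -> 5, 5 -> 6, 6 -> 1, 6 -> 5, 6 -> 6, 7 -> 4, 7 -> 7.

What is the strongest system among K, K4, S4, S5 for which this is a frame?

Transitive (axiom 4): yes — every two-step R-path is closed by a direct edge.
Reflexive (axiom T): no — 3 is not related to itself.
Euclidean (axiom 5): yes — any two successors of a common world are R-related.
So F validates K, K4; S4 would additionally require R to be reflexive. The strongest is K4.

K4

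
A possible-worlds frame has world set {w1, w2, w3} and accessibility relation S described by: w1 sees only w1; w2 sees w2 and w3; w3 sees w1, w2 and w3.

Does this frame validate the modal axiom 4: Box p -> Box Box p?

The schema 4 characterises exactly the transitive frames.
Transitive: no — w2 S w3 and w3 S w1, but not w2 S w1.

No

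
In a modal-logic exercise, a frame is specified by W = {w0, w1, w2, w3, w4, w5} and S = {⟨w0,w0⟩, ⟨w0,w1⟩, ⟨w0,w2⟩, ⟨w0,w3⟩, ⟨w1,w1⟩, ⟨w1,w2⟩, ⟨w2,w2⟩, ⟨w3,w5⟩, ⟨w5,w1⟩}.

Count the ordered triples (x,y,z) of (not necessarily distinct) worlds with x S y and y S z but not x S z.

3

Enumerating: (w0,w3,w5), (w3,w5,w1), (w5,w1,w2).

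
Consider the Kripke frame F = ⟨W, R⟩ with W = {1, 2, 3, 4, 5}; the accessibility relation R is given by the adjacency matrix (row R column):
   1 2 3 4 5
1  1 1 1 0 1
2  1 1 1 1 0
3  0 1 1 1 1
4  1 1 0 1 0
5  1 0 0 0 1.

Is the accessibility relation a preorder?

No

Reflexive: yes — every world is R-related to itself.
Transitive: no — 1 R 2 and 2 R 4, but not 1 R 4.
So R is not a preorder.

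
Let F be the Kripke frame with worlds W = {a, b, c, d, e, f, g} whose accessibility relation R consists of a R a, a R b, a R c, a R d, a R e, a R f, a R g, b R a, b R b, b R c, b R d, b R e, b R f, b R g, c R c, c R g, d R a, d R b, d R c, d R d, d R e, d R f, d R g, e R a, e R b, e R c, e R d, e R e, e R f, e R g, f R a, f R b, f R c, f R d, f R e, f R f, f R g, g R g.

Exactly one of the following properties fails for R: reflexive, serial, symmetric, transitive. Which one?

Reflexive: yes — every world is R-related to itself.
Serial: yes — every world has a successor (e.g. a R a).
Symmetric: no — a R c but not c R a.
Transitive: yes — every two-step R-path is closed by a direct edge.
Only symmetric fails.

symmetric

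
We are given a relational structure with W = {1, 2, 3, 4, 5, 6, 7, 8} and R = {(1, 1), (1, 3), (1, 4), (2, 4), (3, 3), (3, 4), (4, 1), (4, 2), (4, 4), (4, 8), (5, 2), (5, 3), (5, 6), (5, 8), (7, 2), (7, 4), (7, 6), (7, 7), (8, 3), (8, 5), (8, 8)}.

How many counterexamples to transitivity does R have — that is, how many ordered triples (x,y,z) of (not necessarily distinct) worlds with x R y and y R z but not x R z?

19

Enumerating: (1,4,2), (1,4,8), (2,4,1), (2,4,2), (2,4,8), (3,4,1), (3,4,2), (3,4,8), (4,1,3), (4,8,3), (4,8,5), (5,2,4), … and 7 more.
Total: 19.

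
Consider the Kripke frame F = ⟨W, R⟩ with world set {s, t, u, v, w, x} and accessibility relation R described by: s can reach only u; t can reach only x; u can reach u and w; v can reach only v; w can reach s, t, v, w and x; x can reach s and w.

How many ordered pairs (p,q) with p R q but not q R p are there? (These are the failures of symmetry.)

Enumerating: (s,u), (t,x), (u,w), (w,s), (w,t), (w,v), (x,s).

7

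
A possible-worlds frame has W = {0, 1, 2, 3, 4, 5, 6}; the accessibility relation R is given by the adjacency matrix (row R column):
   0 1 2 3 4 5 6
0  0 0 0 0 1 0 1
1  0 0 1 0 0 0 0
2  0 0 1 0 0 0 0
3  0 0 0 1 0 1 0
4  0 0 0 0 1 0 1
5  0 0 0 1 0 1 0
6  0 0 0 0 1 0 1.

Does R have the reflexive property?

Reflexive: no — 0 is not related to itself.

No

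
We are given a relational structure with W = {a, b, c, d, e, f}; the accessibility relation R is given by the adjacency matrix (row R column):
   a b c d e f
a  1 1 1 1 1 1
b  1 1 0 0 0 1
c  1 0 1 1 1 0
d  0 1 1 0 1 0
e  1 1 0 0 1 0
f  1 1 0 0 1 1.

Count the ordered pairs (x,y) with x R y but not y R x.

Enumerating: (a,d), (c,e), (d,b), (d,e), (e,b), (f,e).

6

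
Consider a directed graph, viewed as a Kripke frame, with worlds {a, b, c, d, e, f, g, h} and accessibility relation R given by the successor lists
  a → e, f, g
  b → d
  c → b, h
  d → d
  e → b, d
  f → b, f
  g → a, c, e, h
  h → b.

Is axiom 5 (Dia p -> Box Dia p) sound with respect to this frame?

Axiom 5 corresponds to the accessibility relation being Euclidean.
Euclidean: no — a R e and a R f, but not e R f.

No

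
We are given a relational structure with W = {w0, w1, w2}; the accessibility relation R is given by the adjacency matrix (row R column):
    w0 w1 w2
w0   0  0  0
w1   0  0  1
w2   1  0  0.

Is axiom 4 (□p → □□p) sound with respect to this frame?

No

By correspondence theory, 4 is valid on a frame iff R is transitive.
Transitive: no — w1 R w2 and w2 R w0, but not w1 R w0.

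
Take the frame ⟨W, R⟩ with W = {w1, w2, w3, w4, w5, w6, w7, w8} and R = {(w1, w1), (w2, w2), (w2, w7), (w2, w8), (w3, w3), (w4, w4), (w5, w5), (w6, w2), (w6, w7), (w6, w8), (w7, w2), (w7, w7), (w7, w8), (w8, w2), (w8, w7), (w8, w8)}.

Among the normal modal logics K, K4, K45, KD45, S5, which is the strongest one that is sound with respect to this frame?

Transitive (axiom 4): yes — every two-step R-path is closed by a direct edge.
Euclidean (axiom 5): yes — any two successors of a common world are R-related.
Serial (axiom D): yes — every world has a successor (e.g. w1 R w1).
Reflexive (axiom T): no — w6 is not related to itself.
So F validates K, K4, K45, KD45; S5 would additionally require R to be reflexive. The strongest is KD45.

KD45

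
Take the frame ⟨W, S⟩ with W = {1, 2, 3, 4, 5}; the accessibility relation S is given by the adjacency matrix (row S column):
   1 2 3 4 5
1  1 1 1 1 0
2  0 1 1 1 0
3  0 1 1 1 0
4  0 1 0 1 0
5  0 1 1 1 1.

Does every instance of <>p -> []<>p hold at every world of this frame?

By correspondence theory, 5 is valid on a frame iff S is Euclidean.
Euclidean: no — 1 S 4 and 1 S 3, but not 4 S 3.

No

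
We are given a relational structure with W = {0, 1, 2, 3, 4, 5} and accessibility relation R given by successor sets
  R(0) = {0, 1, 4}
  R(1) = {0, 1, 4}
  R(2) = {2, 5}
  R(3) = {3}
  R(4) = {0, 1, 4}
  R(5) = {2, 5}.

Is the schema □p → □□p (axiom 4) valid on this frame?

Yes

The schema 4 characterises exactly the transitive frames.
Transitive: yes — every two-step R-path is closed by a direct edge.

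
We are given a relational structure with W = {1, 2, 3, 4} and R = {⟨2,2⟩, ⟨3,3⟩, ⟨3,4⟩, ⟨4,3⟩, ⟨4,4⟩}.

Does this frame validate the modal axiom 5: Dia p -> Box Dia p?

Yes

Axiom 5 corresponds to the accessibility relation being Euclidean.
Euclidean: yes — any two successors of a common world are R-related.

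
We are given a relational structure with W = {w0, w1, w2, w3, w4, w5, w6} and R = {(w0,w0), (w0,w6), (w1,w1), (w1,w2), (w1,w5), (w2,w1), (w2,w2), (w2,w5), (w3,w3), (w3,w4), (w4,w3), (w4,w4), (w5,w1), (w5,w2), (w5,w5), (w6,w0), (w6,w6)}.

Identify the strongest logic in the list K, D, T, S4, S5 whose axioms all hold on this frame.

S5

Serial (axiom D): yes — every world has a successor (e.g. w0 R w0).
Reflexive (axiom T): yes — every world is R-related to itself.
Transitive (axiom 4): yes — every two-step R-path is closed by a direct edge.
Euclidean (axiom 5): yes — any two successors of a common world are R-related.
So F validates K, D, T, S4, S5. The strongest is S5.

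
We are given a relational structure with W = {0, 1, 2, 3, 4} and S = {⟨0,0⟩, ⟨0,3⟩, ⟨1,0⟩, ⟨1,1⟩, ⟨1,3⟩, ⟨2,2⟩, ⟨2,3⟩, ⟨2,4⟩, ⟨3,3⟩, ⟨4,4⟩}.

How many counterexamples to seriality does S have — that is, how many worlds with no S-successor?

S is serial; there are no such worlds.

0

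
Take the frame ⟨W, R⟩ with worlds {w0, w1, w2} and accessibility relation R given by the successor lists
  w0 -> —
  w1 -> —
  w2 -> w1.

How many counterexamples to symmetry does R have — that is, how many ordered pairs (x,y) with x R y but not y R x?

Enumerating: (w2,w1).

1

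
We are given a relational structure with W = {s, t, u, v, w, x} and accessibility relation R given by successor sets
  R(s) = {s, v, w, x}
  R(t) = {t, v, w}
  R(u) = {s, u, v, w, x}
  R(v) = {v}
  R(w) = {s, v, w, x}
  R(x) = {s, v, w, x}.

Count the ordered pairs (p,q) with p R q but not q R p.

Enumerating: (s,v), (t,v), (t,w), (u,s), (u,v), (u,w), (u,x), (w,v), (x,v).

9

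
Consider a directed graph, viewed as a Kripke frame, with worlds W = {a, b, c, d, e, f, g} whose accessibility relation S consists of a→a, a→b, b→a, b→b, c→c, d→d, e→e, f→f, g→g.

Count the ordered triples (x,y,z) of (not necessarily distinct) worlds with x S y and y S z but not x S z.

0

S is transitive; there are no such tuples.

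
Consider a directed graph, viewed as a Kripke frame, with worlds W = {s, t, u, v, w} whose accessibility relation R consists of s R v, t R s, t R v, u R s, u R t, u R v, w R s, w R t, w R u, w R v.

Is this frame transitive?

Transitive: yes — every two-step R-path is closed by a direct edge.

Yes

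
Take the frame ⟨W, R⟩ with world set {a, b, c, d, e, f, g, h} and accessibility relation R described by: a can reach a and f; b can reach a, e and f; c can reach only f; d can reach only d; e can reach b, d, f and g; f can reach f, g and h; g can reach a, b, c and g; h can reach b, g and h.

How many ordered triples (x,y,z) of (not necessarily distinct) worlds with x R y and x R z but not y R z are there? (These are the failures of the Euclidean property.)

33

Enumerating: (a,f,a), (b,a,e), (b,e,a), (b,e,e), (b,f,a), (b,f,e), (e,b,b), (e,b,d), (e,b,g), (e,d,b), (e,d,f), (e,d,g), … and 21 more.
Total: 33.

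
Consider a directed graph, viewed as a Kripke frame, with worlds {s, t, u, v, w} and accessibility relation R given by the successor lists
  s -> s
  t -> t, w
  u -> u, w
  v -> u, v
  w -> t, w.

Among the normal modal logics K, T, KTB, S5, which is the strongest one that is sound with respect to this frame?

T

Reflexive (axiom T): yes — every world is R-related to itself.
Symmetric (axiom B): no — u R w but not w R u.
Euclidean (axiom 5): no — u R w and u R u, but not w R u.
So F validates K, T; KTB would additionally require R to be symmetric. The strongest is T.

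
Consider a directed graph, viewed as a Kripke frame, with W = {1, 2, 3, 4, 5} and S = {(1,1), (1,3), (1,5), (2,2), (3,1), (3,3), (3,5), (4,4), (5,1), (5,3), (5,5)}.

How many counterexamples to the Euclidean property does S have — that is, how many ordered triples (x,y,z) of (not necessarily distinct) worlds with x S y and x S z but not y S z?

0

S is Euclidean; there are no such tuples.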